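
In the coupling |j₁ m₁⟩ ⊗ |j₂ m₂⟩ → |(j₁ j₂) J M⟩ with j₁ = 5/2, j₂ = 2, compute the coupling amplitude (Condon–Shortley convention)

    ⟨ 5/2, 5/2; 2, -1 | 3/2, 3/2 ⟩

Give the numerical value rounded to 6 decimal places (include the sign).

√[4·3!2!1!/7! · 5!0!1!3!3!0!] = √(288/7)
  +(−1)^0/∏(0,3,0,1,2,0)! = 1/12  (running 1/12)
⟨..|..⟩ = √(288/7)·(1/12) = +0.534522

+√(2/7) = +0.534522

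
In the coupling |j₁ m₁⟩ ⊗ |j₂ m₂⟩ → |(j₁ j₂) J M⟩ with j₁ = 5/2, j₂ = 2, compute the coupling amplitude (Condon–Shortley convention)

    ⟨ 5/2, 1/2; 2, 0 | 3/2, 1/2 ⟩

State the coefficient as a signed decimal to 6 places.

−√(2/35) = -0.239046

j₁+j₂−J=3  J+j₁−j₂=2  J−j₁+j₂=1  j₁+j₂+J+1=7
(j₁±m₁, j₂±m₂, J±M) = (3,2,2,2,2,1)
P² = 32/35
sum k=1..2:
  [1] −1/2 = -1/2
  [2] +1/4 = 1/4
S = -1/4
C² = P²·S² = 2/35 ; C = -0.239046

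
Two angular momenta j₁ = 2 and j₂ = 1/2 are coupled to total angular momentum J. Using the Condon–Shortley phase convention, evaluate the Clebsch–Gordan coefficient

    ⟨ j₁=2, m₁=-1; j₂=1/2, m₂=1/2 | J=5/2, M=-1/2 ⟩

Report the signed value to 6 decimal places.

+√(2/5) ≈ +0.632456

j₁+j₂−J=0  J+j₁−j₂=4  J−j₁+j₂=1  j₁+j₂+J+1=6
(j₁±m₁, j₂±m₂, J±M) = (1,3,1,0,2,3)
P² = 72/5
sum k=0..0:
  [0] +1/6 = 1/6
S = 1/6
C² = P²·S² = 2/5 ; C = +0.632456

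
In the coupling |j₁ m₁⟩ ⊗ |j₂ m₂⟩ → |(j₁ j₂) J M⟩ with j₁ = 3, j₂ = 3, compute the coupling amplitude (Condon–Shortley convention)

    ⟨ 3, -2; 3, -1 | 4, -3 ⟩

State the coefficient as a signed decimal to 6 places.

triangle: 2!*4!*4!/11! = 1152/39916800
(j±m)!: 1!*5!*2!*4!*1!*7! = 29030400
prefactor² = (2J+1)*Δ*N² = 82944/11
  k=1: −1/(1!*1!*4!*1!*0!*3!) = -1/144
  k=2: +1/(2!*0!*3!*0!*1!*4!) = 1/288
Σ = -1/288  ⇒  CG² = 82944/11*(-1/288)² = 1/11
CG = −√(1/11) = -0.301511

-0.301511  (= −√(1/11))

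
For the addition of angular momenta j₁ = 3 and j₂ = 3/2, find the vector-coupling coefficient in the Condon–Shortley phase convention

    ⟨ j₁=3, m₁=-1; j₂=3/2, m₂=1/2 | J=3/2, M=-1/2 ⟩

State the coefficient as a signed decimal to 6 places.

triangle: 3!·3!·0!/7! = 36/5040
(j±m)!: 2!·4!·2!·1!·1!·2! = 192
prefactor² = (2J+1)·Δ·N² = 192/35
  k=2: +1/(2!·1!·2!·0!·1!·0!) = 1/4
Σ = 1/4  ⇒  CG² = 192/35·1/4² = 12/35
CG = +√(12/35) = +0.585540

+0.585540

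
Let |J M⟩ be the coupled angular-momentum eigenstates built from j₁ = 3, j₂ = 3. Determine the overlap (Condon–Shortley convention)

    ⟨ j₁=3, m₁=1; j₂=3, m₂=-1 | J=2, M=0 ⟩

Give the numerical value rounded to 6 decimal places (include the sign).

−√(3/28) ≈ -0.327327

j₁+j₂−J=4  J+j₁−j₂=2  J−j₁+j₂=2  j₁+j₂+J+1=9
(j₁±m₁, j₂±m₂, J±M) = (4,2,2,4,2,2)
P² = 256/21
sum k=0..2:
  [0] +1/96 = 1/96
  [1] −1/6 = -1/6
  [2] +1/16 = 1/16
S = -3/32
C² = P²·S² = 3/28 ; C = -0.327327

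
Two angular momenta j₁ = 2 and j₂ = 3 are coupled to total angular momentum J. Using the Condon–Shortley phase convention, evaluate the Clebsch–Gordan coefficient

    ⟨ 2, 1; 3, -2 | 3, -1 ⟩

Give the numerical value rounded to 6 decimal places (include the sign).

triangle: 2!×2!×4!/9! = 96/362880
(j±m)!: 3!×1!×1!×5!×2!×4! = 34560
prefactor² = (2J+1)×Δ×N² = 64
  k=0: +1/(0!×2!×1!×1!×1!×3!) = 1/12
  k=1: −1/(1!×1!×0!×0!×2!×4!) = -1/48
Σ = 1/16  ⇒  CG² = 64×1/16² = 1/4
CG = +√(1/4) = +0.500000

+√(1/4) ≈ +0.500000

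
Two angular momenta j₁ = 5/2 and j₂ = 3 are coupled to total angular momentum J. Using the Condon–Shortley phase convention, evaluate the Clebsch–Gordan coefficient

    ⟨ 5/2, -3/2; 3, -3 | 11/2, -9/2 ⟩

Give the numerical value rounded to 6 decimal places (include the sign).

+0.674200

triangle: 0!*5!*6!/12! = 86400/479001600
(j±m)!: 1!*4!*0!*6!*1!*10! = 62705664000
prefactor² = (2J+1)*Δ*N² = 1492992000/11
  k=0: +1/(0!*0!*4!*0!*1!*6!) = 1/17280
Σ = 1/17280  ⇒  CG² = 1492992000/11*1/17280² = 5/11
CG = +√(5/11) = +0.674200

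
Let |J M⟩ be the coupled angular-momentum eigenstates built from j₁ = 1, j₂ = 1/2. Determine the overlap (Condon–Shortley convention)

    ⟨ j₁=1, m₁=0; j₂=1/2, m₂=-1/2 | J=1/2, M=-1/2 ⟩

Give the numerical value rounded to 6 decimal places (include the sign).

+0.577350  (= +√(1/3))

triangle: 1!×1!×0!/3! = 1/6
(j±m)!: 1!×1!×0!×1!×0!×1! = 1
prefactor² = (2J+1)×Δ×N² = 1/3
  k=0: +1/(0!×1!×1!×0!×0!×0!) = 1
Σ = 1  ⇒  CG² = 1/3×1² = 1/3
CG = +√(1/3) = +0.577350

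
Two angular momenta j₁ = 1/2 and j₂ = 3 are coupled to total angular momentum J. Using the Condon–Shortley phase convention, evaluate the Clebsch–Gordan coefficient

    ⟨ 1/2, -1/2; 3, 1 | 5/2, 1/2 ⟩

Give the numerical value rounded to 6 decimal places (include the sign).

−√(4/7) = -0.755929

√[6·1!0!5!/7! · 0!1!4!2!3!2!] = √(576/7)
  +(−1)^1/∏(1,0,0,3,0,2)! = -1/12  (running -1/12)
⟨..|..⟩ = √(576/7)·(-1/12) = -0.755929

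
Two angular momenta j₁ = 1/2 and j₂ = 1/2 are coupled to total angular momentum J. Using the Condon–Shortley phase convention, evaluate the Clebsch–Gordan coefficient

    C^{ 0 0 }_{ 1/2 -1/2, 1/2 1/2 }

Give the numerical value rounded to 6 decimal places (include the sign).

−√(1/2) = -0.707107

triangle: 1!·0!·0!/2! = 1/2
(j±m)!: 0!·1!·1!·0!·0!·0! = 1
prefactor² = (2J+1)·Δ·N² = 1/2
  k=1: −1/(1!·0!·0!·0!·0!·0!) = -1
Σ = -1  ⇒  CG² = 1/2·(-1)² = 1/2
CG = −√(1/2) = -0.707107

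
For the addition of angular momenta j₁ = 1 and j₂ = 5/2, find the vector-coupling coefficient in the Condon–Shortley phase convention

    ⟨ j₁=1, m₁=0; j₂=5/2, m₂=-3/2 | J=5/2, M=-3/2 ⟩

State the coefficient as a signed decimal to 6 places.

+√(9/35) ≈ +0.507093

√[6·1!1!4!/7! · 1!1!1!4!1!4!] = √(576/35)
  +(−1)^0/∏(0,1,1,1,0,3)! = 1/6  (running 1/6)
  +(−1)^1/∏(1,0,0,0,1,4)! = -1/24  (running 1/8)
⟨..|..⟩ = √(576/35)·(1/8) = +0.507093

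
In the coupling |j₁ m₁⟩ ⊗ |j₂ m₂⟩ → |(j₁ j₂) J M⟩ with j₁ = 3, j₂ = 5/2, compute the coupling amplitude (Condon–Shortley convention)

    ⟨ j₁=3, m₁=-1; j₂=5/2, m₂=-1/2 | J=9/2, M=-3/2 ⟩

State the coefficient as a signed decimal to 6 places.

−√(5/231) ≈ -0.147122

√[10·1!5!4!/11! · 2!4!2!3!3!6!] = √(138240/77)
  +(−1)^0/∏(0,1,4,2,1,2)! = 1/96  (running 1/96)
  +(−1)^1/∏(1,0,3,1,2,3)! = -1/72  (running -1/288)
⟨..|..⟩ = √(138240/77)·(-1/288) = -0.147122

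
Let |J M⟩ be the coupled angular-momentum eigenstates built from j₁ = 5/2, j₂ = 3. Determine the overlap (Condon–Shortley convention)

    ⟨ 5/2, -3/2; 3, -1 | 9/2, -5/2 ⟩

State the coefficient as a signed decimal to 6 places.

triangle: 1!*4!*5!/11! = 2880/39916800
(j±m)!: 1!*4!*2!*4!*2!*7! = 11612160
prefactor² = (2J+1)*Δ*N² = 92160/11
  k=0: +1/(0!*1!*4!*2!*0!*3!) = 1/288
  k=1: −1/(1!*0!*3!*1!*1!*4!) = -1/144
Σ = -1/288  ⇒  CG² = 92160/11*(-1/288)² = 10/99
CG = −√(10/99) = -0.317821

−√(10/99) ≈ -0.317821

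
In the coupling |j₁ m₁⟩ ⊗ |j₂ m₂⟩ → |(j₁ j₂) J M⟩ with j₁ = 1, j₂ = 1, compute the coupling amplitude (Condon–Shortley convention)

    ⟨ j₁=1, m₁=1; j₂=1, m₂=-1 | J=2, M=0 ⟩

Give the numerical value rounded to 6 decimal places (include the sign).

√[5·0!2!2!/5! · 2!0!0!2!2!2!] = √(8/3)
  +(−1)^0/∏(0,0,0,0,2,2)! = 1/4  (running 1/4)
⟨..|..⟩ = √(8/3)·(1/4) = +0.408248

+0.408248  (= +√(1/6))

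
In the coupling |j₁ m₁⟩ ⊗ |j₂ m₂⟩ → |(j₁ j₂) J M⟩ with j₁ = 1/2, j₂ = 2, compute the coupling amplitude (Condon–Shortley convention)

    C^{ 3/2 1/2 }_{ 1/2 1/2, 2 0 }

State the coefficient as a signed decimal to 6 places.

√[4·1!0!3!/5! · 1!0!2!2!2!1!] = √(8/5)
  +(−1)^0/∏(0,1,0,2,0,1)! = 1/2  (running 1/2)
⟨..|..⟩ = √(8/5)·(1/2) = +0.632456

+√(2/5) = +0.632456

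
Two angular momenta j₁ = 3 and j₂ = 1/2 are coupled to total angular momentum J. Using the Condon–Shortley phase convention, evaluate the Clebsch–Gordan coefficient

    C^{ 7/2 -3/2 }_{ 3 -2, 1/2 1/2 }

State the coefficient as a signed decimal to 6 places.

√[8·0!6!1!/8! · 1!5!1!0!2!5!] = √(28800/7)
  +(−1)^0/∏(0,0,5,1,1,0)! = 1/120  (running 1/120)
⟨..|..⟩ = √(28800/7)·(1/120) = +0.534522

+0.534522  (= +√(2/7))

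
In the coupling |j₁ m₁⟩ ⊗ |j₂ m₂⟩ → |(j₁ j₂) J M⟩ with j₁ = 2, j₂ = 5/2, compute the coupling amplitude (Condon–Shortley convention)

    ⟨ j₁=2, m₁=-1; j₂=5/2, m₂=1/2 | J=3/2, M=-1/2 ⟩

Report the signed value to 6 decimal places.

+√(5/21) ≈ +0.487950

j₁+j₂−J=3  J+j₁−j₂=1  J−j₁+j₂=2  j₁+j₂+J+1=7
(j₁±m₁, j₂±m₂, J±M) = (1,3,3,2,1,2)
P² = 48/35
sum k=2..3:
  [2] +1/2 = 1/2
  [3] −1/12 = -1/12
S = 5/12
C² = P²·S² = 5/21 ; C = +0.487950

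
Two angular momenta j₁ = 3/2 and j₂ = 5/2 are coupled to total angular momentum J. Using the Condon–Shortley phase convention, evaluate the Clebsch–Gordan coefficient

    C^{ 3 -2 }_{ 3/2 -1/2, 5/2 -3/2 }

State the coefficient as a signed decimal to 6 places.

+√(1/12) ≈ +0.288675

√[7·1!2!4!/8! · 1!2!1!4!1!5!] = √(48)
  +(−1)^0/∏(0,1,2,1,0,3)! = 1/12  (running 1/12)
  +(−1)^1/∏(1,0,1,0,1,4)! = -1/24  (running 1/24)
⟨..|..⟩ = √(48)·(1/24) = +0.288675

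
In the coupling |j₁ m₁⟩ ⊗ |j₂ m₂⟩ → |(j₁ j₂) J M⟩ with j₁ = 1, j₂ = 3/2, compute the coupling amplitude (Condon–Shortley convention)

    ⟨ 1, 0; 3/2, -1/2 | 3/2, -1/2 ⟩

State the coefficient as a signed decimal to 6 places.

+√(1/15) = +0.258199

√[4·1!1!2!/5! · 1!1!1!2!1!2!] = √(4/15)
  +(−1)^0/∏(0,1,1,1,0,1)! = 1  (running 1)
  +(−1)^1/∏(1,0,0,0,1,2)! = -1/2  (running 1/2)
⟨..|..⟩ = √(4/15)·(1/2) = +0.258199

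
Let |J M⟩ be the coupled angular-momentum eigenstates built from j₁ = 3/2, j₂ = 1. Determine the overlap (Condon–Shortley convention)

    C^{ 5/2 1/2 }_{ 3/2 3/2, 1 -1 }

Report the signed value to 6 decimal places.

+√(1/10) ≈ +0.316228

√[6·0!3!2!/6! · 3!0!0!2!3!2!] = √(72/5)
  +(−1)^0/∏(0,0,0,0,3,2)! = 1/12  (running 1/12)
⟨..|..⟩ = √(72/5)·(1/12) = +0.316228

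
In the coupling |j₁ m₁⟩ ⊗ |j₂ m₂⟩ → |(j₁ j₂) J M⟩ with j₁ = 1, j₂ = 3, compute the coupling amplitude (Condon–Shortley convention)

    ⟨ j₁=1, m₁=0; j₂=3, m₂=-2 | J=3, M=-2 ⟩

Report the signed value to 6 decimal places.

+0.577350

triangle: 1!·1!·5!/8! = 120/40320
(j±m)!: 1!·1!·1!·5!·1!·5! = 14400
prefactor² = (2J+1)·Δ·N² = 300
  k=0: +1/(0!·1!·1!·1!·0!·4!) = 1/24
  k=1: −1/(1!·0!·0!·0!·1!·5!) = -1/120
Σ = 1/30  ⇒  CG² = 300·1/30² = 1/3
CG = +√(1/3) = +0.577350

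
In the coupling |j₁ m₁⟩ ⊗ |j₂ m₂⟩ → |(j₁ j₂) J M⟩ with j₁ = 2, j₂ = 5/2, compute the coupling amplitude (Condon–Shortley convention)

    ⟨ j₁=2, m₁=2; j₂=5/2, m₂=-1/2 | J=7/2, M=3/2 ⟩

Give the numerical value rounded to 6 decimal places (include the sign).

+0.617213

triangle: 1!×3!×4!/9! = 144/362880
(j±m)!: 4!×0!×2!×3!×5!×2! = 69120
prefactor² = (2J+1)×Δ×N² = 1536/7
  k=0: +1/(0!×1!×0!×2!×3!×2!) = 1/24
Σ = 1/24  ⇒  CG² = 1536/7×1/24² = 8/21
CG = +√(8/21) = +0.617213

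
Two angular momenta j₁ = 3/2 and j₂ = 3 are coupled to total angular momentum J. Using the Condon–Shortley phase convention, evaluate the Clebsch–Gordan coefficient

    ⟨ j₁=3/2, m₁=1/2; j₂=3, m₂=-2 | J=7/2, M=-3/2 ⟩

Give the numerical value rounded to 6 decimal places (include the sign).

triangle: 1!×2!×5!/9! = 240/362880
(j±m)!: 2!×1!×1!×5!×2!×5! = 57600
prefactor² = (2J+1)×Δ×N² = 6400/21
  k=0: +1/(0!×1!×1!×1!×1!×4!) = 1/24
  k=1: −1/(1!×0!×0!×0!×2!×5!) = -1/240
Σ = 3/80  ⇒  CG² = 6400/21×3/80² = 3/7
CG = +√(3/7) = +0.654654

+0.654654  (= +√(3/7))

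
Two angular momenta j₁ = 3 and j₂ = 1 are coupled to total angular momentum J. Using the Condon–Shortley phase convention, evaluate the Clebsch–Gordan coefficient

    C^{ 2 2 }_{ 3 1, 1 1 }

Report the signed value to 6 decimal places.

j₁+j₂−J=2  J+j₁−j₂=4  J−j₁+j₂=0  j₁+j₂+J+1=7
(j₁±m₁, j₂±m₂, J±M) = (4,2,2,0,4,0)
P² = 768/7
sum k=2..2:
  [2] +1/48 = 1/48
S = 1/48
C² = P²·S² = 1/21 ; C = +0.218218

+0.218218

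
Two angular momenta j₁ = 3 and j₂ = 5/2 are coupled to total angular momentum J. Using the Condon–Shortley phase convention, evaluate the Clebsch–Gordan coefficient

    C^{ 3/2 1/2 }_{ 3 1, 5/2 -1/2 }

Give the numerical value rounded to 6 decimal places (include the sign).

−√(1/105) = -0.097590

√[4·4!2!1!/8! · 4!2!2!3!2!1!] = √(192/35)
  +(−1)^1/∏(1,3,1,1,1,0)! = -1/6  (running -1/6)
  +(−1)^2/∏(2,2,0,0,2,1)! = 1/8  (running -1/24)
⟨..|..⟩ = √(192/35)·(-1/24) = -0.097590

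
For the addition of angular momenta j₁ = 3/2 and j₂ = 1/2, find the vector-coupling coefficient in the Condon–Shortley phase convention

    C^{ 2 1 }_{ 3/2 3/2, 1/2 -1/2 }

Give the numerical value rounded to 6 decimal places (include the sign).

+0.500000  (= +√(1/4))

j₁+j₂−J=0  J+j₁−j₂=3  J−j₁+j₂=1  j₁+j₂+J+1=5
(j₁±m₁, j₂±m₂, J±M) = (3,0,0,1,3,1)
P² = 9
sum k=0..0:
  [0] +1/6 = 1/6
S = 1/6
C² = P²·S² = 1/4 ; C = +0.500000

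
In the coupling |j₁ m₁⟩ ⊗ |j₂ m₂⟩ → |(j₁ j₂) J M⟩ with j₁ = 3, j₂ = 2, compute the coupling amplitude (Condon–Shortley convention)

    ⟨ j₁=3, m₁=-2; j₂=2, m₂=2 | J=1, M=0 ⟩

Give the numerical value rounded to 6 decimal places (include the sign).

+0.377964

j₁+j₂−J=4  J+j₁−j₂=2  J−j₁+j₂=0  j₁+j₂+J+1=7
(j₁±m₁, j₂±m₂, J±M) = (1,5,4,0,1,1)
P² = 576/7
sum k=4..4:
  [4] +1/24 = 1/24
S = 1/24
C² = P²·S² = 1/7 ; C = +0.377964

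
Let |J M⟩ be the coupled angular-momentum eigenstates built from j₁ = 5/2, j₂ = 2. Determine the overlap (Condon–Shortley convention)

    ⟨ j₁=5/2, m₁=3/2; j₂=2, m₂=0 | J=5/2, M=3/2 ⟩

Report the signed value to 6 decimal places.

j₁+j₂−J=2  J+j₁−j₂=3  J−j₁+j₂=2  j₁+j₂+J+1=8
(j₁±m₁, j₂±m₂, J±M) = (4,1,2,2,4,1)
P² = 288/35
sum k=0..1:
  [0] +1/8 = 1/8
  [1] −1/6 = -1/6
S = -1/24
C² = P²·S² = 1/70 ; C = -0.119523

-0.119523  (= −√(1/70))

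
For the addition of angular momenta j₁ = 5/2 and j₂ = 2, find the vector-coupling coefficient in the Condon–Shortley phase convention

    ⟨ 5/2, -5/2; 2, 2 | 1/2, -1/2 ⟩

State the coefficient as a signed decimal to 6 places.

+0.577350

√[2·4!1!0!/6! · 0!5!4!0!0!1!] = √(192)
  +(−1)^4/∏(4,0,1,0,0,0)! = 1/24  (running 1/24)
⟨..|..⟩ = √(192)·(1/24) = +0.577350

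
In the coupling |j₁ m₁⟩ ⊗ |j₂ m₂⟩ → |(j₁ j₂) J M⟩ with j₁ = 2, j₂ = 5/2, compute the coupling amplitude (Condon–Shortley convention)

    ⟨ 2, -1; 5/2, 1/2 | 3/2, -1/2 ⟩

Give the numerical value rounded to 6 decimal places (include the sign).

√[4·3!1!2!/7! · 1!3!3!2!1!2!] = √(48/35)
  +(−1)^2/∏(2,1,1,1,0,1)! = 1/2  (running 1/2)
  +(−1)^3/∏(3,0,0,0,1,2)! = -1/12  (running 5/12)
⟨..|..⟩ = √(48/35)·(5/12) = +0.487950

+√(5/21) = +0.487950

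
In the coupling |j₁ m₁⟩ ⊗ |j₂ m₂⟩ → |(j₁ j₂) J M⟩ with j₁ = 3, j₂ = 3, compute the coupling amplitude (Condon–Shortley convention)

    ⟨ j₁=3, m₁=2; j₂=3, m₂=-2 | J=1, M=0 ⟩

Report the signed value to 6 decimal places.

triangle: 5!·1!·1!/8! = 120/40320
(j±m)!: 5!·1!·1!·5!·1!·1! = 14400
prefactor² = (2J+1)·Δ·N² = 900/7
  k=0: +1/(0!·5!·1!·1!·0!·0!) = 1/120
  k=1: −1/(1!·4!·0!·0!·1!·1!) = -1/24
Σ = -1/30  ⇒  CG² = 900/7·(-1/30)² = 1/7
CG = −√(1/7) = -0.377964

−√(1/7) ≈ -0.377964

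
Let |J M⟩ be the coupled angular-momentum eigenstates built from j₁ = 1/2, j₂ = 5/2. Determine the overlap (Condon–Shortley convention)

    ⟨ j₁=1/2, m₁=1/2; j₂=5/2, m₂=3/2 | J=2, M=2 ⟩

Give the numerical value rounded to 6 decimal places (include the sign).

+0.408248  (= +√(1/6))

√[5·1!0!4!/6! · 1!0!4!1!4!0!] = √(96)
  +(−1)^0/∏(0,1,0,4,0,0)! = 1/24  (running 1/24)
⟨..|..⟩ = √(96)·(1/24) = +0.408248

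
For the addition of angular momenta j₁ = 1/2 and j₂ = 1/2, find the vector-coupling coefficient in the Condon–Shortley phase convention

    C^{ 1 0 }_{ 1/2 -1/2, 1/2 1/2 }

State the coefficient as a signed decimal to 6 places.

j₁+j₂−J=0  J+j₁−j₂=1  J−j₁+j₂=1  j₁+j₂+J+1=3
(j₁±m₁, j₂±m₂, J±M) = (0,1,1,0,1,1)
P² = 1/2
sum k=0..0:
  [0] +1/1 = 1
S = 1
C² = P²·S² = 1/2 ; C = +0.707107

+√(1/2) = +0.707107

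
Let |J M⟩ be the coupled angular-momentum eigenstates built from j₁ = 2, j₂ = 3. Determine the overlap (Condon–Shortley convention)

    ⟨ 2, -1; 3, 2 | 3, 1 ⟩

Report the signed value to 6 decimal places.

+0.500000  (= +√(1/4))

triangle: 2!*2!*4!/9! = 96/362880
(j±m)!: 1!*3!*5!*1!*4!*2! = 34560
prefactor² = (2J+1)*Δ*N² = 64
  k=1: −1/(1!*1!*2!*4!*0!*0!) = -1/48
  k=2: +1/(2!*0!*1!*3!*1!*1!) = 1/12
Σ = 1/16  ⇒  CG² = 64*1/16² = 1/4
CG = +√(1/4) = +0.500000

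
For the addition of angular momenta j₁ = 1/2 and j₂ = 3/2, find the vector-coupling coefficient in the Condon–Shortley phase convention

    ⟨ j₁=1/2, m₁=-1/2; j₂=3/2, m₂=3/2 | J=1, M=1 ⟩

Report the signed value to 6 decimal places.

−√(3/4) = -0.866025

triangle: 1!·0!·2!/4! = 2/24
(j±m)!: 0!·1!·3!·0!·2!·0! = 12
prefactor² = (2J+1)·Δ·N² = 3
  k=1: −1/(1!·0!·0!·2!·0!·0!) = -1/2
Σ = -1/2  ⇒  CG² = 3·(-1/2)² = 3/4
CG = −√(3/4) = -0.866025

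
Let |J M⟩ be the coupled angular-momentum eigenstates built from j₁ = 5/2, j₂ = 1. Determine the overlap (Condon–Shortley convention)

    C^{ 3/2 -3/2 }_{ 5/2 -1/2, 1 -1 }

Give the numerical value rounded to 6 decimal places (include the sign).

+√(1/15) = +0.258199

j₁+j₂−J=2  J+j₁−j₂=3  J−j₁+j₂=0  j₁+j₂+J+1=6
(j₁±m₁, j₂±m₂, J±M) = (2,3,0,2,0,3)
P² = 48/5
sum k=0..0:
  [0] +1/12 = 1/12
S = 1/12
C² = P²·S² = 1/15 ; C = +0.258199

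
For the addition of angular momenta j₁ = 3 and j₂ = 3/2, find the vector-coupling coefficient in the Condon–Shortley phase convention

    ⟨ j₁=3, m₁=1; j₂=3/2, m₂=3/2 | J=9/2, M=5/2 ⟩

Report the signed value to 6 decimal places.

+√(5/12) ≈ +0.645497

triangle: 0!×6!×3!/10! = 4320/3628800
(j±m)!: 4!×2!×3!×0!×7!×2! = 2903040
prefactor² = (2J+1)×Δ×N² = 34560
  k=0: +1/(0!×0!×2!×3!×4!×0!) = 1/288
Σ = 1/288  ⇒  CG² = 34560×1/288² = 5/12
CG = +√(5/12) = +0.645497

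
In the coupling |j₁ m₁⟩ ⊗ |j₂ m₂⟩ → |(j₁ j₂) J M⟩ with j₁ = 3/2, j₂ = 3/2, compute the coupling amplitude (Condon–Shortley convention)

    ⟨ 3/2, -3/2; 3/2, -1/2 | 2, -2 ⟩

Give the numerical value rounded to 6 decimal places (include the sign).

-0.707107  (= −√(1/2))

√[5·1!2!2!/6! · 0!3!1!2!0!4!] = √(8)
  +(−1)^1/∏(1,0,2,0,0,2)! = -1/4  (running -1/4)
⟨..|..⟩ = √(8)·(-1/4) = -0.707107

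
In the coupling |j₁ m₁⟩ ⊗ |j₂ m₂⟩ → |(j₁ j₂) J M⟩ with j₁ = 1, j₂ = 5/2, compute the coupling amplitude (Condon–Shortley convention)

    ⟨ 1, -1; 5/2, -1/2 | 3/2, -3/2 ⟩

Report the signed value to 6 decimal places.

+0.258199

j₁+j₂−J=2  J+j₁−j₂=0  J−j₁+j₂=3  j₁+j₂+J+1=6
(j₁±m₁, j₂±m₂, J±M) = (0,2,2,3,0,3)
P² = 48/5
sum k=2..2:
  [2] +1/12 = 1/12
S = 1/12
C² = P²·S² = 1/15 ; C = +0.258199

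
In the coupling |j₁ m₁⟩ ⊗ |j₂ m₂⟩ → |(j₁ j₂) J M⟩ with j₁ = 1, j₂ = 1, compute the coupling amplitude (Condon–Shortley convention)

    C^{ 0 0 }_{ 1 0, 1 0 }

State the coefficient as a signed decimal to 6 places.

-0.577350  (= −√(1/3))

triangle: 2!×0!×0!/3! = 2/6
(j±m)!: 1!×1!×1!×1!×0!×0! = 1
prefactor² = (2J+1)×Δ×N² = 1/3
  k=1: −1/(1!×1!×0!×0!×0!×0!) = -1
Σ = -1  ⇒  CG² = 1/3×(-1)² = 1/3
CG = −√(1/3) = -0.577350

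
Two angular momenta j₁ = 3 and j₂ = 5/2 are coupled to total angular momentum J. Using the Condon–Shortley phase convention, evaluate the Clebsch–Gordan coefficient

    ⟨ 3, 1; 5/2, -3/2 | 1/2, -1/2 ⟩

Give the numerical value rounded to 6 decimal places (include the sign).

-0.308607

j₁+j₂−J=5  J+j₁−j₂=1  J−j₁+j₂=0  j₁+j₂+J+1=7
(j₁±m₁, j₂±m₂, J±M) = (4,2,1,4,0,1)
P² = 384/7
sum k=1..1:
  [1] −1/24 = -1/24
S = -1/24
C² = P²·S² = 2/21 ; C = -0.308607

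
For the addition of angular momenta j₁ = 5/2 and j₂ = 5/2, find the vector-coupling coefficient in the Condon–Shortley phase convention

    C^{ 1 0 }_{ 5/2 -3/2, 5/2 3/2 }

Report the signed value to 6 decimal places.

-0.358569

√[3·4!1!1!/7! · 1!4!4!1!1!1!] = √(288/35)
  +(−1)^3/∏(3,1,1,1,0,0)! = -1/6  (running -1/6)
  +(−1)^4/∏(4,0,0,0,1,1)! = 1/24  (running -1/8)
⟨..|..⟩ = √(288/35)·(-1/8) = -0.358569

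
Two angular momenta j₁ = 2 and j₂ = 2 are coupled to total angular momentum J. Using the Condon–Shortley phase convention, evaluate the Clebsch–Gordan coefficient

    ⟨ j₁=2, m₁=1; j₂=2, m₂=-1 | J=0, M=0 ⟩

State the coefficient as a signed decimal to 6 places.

j₁+j₂−J=4  J+j₁−j₂=0  J−j₁+j₂=0  j₁+j₂+J+1=5
(j₁±m₁, j₂±m₂, J±M) = (3,1,1,3,0,0)
P² = 36/5
sum k=1..1:
  [1] −1/6 = -1/6
S = -1/6
C² = P²·S² = 1/5 ; C = -0.447214

-0.447214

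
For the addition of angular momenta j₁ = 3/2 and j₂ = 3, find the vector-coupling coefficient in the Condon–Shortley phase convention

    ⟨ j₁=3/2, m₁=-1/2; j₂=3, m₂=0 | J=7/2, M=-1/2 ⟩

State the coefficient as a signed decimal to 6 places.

j₁+j₂−J=1  J+j₁−j₂=2  J−j₁+j₂=5  j₁+j₂+J+1=9
(j₁±m₁, j₂±m₂, J±M) = (1,2,3,3,3,4)
P² = 384/7
sum k=0..1:
  [0] +1/24 = 1/24
  [1] −1/12 = -1/12
S = -1/24
C² = P²·S² = 2/21 ; C = -0.308607

−√(2/21) ≈ -0.308607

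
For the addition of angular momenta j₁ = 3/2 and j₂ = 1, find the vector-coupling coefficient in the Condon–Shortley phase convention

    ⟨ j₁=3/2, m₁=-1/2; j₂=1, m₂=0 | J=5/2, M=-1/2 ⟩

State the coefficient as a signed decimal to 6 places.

+0.774597

√[6·0!3!2!/6! · 1!2!1!1!2!3!] = √(12/5)
  +(−1)^0/∏(0,0,2,1,1,1)! = 1/2  (running 1/2)
⟨..|..⟩ = √(12/5)·(1/2) = +0.774597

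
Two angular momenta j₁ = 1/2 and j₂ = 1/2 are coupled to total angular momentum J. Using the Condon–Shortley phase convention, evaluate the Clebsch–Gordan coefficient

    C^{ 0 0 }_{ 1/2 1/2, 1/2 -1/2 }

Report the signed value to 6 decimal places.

+√(1/2) ≈ +0.707107

triangle: 1!*0!*0!/2! = 1/2
(j±m)!: 1!*0!*0!*1!*0!*0! = 1
prefactor² = (2J+1)*Δ*N² = 1/2
  k=0: +1/(0!*1!*0!*0!*0!*0!) = 1
Σ = 1  ⇒  CG² = 1/2*1² = 1/2
CG = +√(1/2) = +0.707107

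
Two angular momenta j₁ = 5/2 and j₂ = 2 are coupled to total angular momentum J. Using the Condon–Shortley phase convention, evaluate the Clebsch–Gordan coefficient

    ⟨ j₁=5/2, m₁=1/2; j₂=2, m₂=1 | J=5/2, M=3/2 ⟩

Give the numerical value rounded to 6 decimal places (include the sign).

√[6·2!3!2!/8! · 3!2!3!1!4!1!] = √(216/35)
  +(−1)^1/∏(1,1,1,2,2,0)! = -1/4  (running -1/4)
  +(−1)^2/∏(2,0,0,1,3,1)! = 1/12  (running -1/6)
⟨..|..⟩ = √(216/35)·(-1/6) = -0.414039

−√(6/35) ≈ -0.414039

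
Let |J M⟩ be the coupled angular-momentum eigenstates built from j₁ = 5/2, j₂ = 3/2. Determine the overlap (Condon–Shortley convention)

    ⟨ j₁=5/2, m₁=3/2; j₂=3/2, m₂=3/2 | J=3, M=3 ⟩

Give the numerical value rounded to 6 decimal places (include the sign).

-0.612372  (= −√(3/8))

j₁+j₂−J=1  J+j₁−j₂=4  J−j₁+j₂=2  j₁+j₂+J+1=8
(j₁±m₁, j₂±m₂, J±M) = (4,1,3,0,6,0)
P² = 864
sum k=1..1:
  [1] −1/48 = -1/48
S = -1/48
C² = P²·S² = 3/8 ; C = -0.612372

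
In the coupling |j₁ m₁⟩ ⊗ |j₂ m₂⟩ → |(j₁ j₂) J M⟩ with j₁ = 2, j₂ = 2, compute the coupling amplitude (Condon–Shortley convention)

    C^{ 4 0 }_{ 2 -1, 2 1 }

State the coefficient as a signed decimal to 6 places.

+√(8/35) ≈ +0.478091

j₁+j₂−J=0  J+j₁−j₂=4  J−j₁+j₂=4  j₁+j₂+J+1=9
(j₁±m₁, j₂±m₂, J±M) = (1,3,3,1,4,4)
P² = 10368/35
sum k=0..0:
  [0] +1/36 = 1/36
S = 1/36
C² = P²·S² = 8/35 ; C = +0.478091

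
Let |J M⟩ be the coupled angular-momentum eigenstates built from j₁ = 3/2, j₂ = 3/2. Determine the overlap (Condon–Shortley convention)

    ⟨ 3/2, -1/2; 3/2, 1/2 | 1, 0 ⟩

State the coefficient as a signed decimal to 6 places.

-0.223607  (= −√(1/20))

triangle: 2!×1!×1!/5! = 2/120
(j±m)!: 1!×2!×2!×1!×1!×1! = 4
prefactor² = (2J+1)×Δ×N² = 1/5
  k=1: −1/(1!×1!×1!×1!×0!×0!) = -1
  k=2: +1/(2!×0!×0!×0!×1!×1!) = 1/2
Σ = -1/2  ⇒  CG² = 1/5×(-1/2)² = 1/20
CG = −√(1/20) = -0.223607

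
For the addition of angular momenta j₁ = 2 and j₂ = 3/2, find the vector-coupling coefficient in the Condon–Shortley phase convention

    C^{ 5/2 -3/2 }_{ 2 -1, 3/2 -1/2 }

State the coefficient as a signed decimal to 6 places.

√[6·1!3!2!/7! · 1!3!1!2!1!4!] = √(144/35)
  +(−1)^0/∏(0,1,3,1,0,1)! = 1/6  (running 1/6)
  +(−1)^1/∏(1,0,2,0,1,2)! = -1/4  (running -1/12)
⟨..|..⟩ = √(144/35)·(-1/12) = -0.169031

-0.169031  (= −√(1/35))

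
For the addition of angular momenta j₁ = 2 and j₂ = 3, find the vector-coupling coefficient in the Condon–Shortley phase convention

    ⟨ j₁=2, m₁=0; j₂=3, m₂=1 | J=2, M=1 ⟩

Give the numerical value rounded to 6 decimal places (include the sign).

+√(1/7) ≈ +0.377964

triangle: 3!·1!·3!/8! = 36/40320
(j±m)!: 2!·2!·4!·2!·3!·1! = 1152
prefactor² = (2J+1)·Δ·N² = 36/7
  k=1: −1/(1!·2!·1!·3!·0!·0!) = -1/12
  k=2: +1/(2!·1!·0!·2!·1!·1!) = 1/4
Σ = 1/6  ⇒  CG² = 36/7·1/6² = 1/7
CG = +√(1/7) = +0.377964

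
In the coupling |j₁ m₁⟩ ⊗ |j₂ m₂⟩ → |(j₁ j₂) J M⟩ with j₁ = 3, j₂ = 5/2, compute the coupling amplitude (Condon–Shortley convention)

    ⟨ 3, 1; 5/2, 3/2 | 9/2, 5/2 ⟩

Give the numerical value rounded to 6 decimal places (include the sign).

triangle: 1!*5!*4!/11! = 2880/39916800
(j±m)!: 4!*2!*4!*1!*7!*2! = 11612160
prefactor² = (2J+1)*Δ*N² = 92160/11
  k=0: +1/(0!*1!*2!*4!*3!*0!) = 1/288
  k=1: −1/(1!*0!*1!*3!*4!*1!) = -1/144
Σ = -1/288  ⇒  CG² = 92160/11*(-1/288)² = 10/99
CG = −√(10/99) = -0.317821

-0.317821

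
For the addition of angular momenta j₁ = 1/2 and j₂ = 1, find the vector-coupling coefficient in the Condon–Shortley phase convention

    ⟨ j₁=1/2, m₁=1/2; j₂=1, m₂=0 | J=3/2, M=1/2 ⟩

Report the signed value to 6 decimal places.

+0.816497

√[4·0!1!2!/4! · 1!0!1!1!2!1!] = √(2/3)
  +(−1)^0/∏(0,0,0,1,1,1)! = 1  (running 1)
⟨..|..⟩ = √(2/3)·(1) = +0.816497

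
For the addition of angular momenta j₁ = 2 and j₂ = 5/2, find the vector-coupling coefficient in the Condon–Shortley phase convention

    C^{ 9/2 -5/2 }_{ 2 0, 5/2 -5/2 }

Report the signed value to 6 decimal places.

√[10·0!4!5!/10! · 2!2!0!5!2!7!] = √(38400)
  +(−1)^0/∏(0,0,2,0,2,5)! = 1/480  (running 1/480)
⟨..|..⟩ = √(38400)·(1/480) = +0.408248

+√(1/6) = +0.408248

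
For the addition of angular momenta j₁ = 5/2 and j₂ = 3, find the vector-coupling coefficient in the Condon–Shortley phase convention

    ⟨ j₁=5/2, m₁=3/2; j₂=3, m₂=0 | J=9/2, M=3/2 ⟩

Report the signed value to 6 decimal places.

+√(45/154) ≈ +0.540562

triangle: 1!*4!*5!/11! = 2880/39916800
(j±m)!: 4!*1!*3!*3!*6!*3! = 3732480
prefactor² = (2J+1)*Δ*N² = 207360/77
  k=0: +1/(0!*1!*1!*3!*3!*2!) = 1/72
  k=1: −1/(1!*0!*0!*2!*4!*3!) = -1/288
Σ = 1/96  ⇒  CG² = 207360/77*1/96² = 45/154
CG = +√(45/154) = +0.540562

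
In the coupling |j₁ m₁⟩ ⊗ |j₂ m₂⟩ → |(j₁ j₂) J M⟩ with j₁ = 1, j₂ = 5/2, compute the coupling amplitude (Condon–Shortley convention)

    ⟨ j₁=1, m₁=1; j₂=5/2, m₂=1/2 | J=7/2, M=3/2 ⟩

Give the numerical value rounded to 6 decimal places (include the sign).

√[8·0!2!5!/8! · 2!0!3!2!5!2!] = √(1920/7)
  +(−1)^0/∏(0,0,0,3,2,2)! = 1/24  (running 1/24)
⟨..|..⟩ = √(1920/7)·(1/24) = +0.690066

+√(10/21) = +0.690066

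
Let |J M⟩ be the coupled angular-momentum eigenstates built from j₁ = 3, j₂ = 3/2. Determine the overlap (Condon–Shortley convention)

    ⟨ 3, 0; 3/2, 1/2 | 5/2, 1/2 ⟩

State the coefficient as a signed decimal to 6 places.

√[6·2!4!1!/8! · 3!3!2!1!3!2!] = √(216/35)
  +(−1)^1/∏(1,1,2,1,2,0)! = -1/4  (running -1/4)
  +(−1)^2/∏(2,0,1,0,3,1)! = 1/12  (running -1/6)
⟨..|..⟩ = √(216/35)·(-1/6) = -0.414039

−√(6/35) = -0.414039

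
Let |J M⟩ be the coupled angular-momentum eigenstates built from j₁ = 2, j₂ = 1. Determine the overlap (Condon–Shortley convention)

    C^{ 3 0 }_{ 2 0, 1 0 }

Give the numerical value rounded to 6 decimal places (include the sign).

j₁+j₂−J=0  J+j₁−j₂=4  J−j₁+j₂=2  j₁+j₂+J+1=7
(j₁±m₁, j₂±m₂, J±M) = (2,2,1,1,3,3)
P² = 48/5
sum k=0..0:
  [0] +1/4 = 1/4
S = 1/4
C² = P²·S² = 3/5 ; C = +0.774597

+√(3/5) = +0.774597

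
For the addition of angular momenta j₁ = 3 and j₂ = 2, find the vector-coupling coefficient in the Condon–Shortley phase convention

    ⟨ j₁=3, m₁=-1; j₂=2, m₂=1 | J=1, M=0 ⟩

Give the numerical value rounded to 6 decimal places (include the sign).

-0.478091  (= −√(8/35))

√[3·4!2!0!/7! · 2!4!3!1!1!1!] = √(288/35)
  +(−1)^3/∏(3,1,1,0,1,0)! = -1/6  (running -1/6)
⟨..|..⟩ = √(288/35)·(-1/6) = -0.478091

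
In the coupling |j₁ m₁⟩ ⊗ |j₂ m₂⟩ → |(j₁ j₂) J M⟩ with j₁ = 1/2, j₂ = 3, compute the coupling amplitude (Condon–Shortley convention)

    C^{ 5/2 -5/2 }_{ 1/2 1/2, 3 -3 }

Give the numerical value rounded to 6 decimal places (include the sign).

+√(6/7) = +0.925820

triangle: 1!×0!×5!/7! = 120/5040
(j±m)!: 1!×0!×0!×6!×0!×5! = 86400
prefactor² = (2J+1)×Δ×N² = 86400/7
  k=0: +1/(0!×1!×0!×0!×0!×5!) = 1/120
Σ = 1/120  ⇒  CG² = 86400/7×1/120² = 6/7
CG = +√(6/7) = +0.925820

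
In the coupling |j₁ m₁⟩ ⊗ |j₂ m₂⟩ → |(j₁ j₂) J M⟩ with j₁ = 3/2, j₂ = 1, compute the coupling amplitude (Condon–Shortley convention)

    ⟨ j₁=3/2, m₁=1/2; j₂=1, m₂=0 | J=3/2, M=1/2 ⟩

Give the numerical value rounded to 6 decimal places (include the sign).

√[4·1!2!1!/5! · 2!1!1!1!2!1!] = √(4/15)
  +(−1)^0/∏(0,1,1,1,1,0)! = 1  (running 1)
  +(−1)^1/∏(1,0,0,0,2,1)! = -1/2  (running 1/2)
⟨..|..⟩ = √(4/15)·(1/2) = +0.258199

+√(1/15) = +0.258199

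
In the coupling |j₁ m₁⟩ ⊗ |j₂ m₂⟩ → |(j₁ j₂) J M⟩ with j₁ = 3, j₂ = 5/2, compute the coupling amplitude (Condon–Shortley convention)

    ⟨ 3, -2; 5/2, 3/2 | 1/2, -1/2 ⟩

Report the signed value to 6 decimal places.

+√(5/21) = +0.487950

triangle: 5!×1!×0!/7! = 120/5040
(j±m)!: 1!×5!×4!×1!×0!×1! = 2880
prefactor² = (2J+1)×Δ×N² = 960/7
  k=4: +1/(4!×1!×1!×0!×0!×0!) = 1/24
Σ = 1/24  ⇒  CG² = 960/7×1/24² = 5/21
CG = +√(5/21) = +0.487950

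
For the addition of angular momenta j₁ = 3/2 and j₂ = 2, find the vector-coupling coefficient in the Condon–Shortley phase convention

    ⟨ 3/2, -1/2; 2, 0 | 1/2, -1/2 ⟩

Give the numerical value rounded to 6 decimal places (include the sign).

+0.447214  (= +√(1/5))

j₁+j₂−J=3  J+j₁−j₂=0  J−j₁+j₂=1  j₁+j₂+J+1=5
(j₁±m₁, j₂±m₂, J±M) = (1,2,2,2,0,1)
P² = 4/5
sum k=2..2:
  [2] +1/2 = 1/2
S = 1/2
C² = P²·S² = 1/5 ; C = +0.447214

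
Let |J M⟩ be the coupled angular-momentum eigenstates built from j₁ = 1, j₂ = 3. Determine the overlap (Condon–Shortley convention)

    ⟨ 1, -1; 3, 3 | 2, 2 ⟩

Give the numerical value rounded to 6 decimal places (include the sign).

triangle: 2!×0!×4!/7! = 48/5040
(j±m)!: 0!×2!×6!×0!×4!×0! = 34560
prefactor² = (2J+1)×Δ×N² = 11520/7
  k=2: +1/(2!×0!×0!×4!×0!×0!) = 1/48
Σ = 1/48  ⇒  CG² = 11520/7×1/48² = 5/7
CG = +√(5/7) = +0.845154

+0.845154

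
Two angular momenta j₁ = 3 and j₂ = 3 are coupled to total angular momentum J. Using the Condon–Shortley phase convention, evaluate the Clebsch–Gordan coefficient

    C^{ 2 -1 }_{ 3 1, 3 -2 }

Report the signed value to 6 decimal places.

-0.422577  (= −√(5/28))

triangle: 4!×2!×2!/9! = 96/362880
(j±m)!: 4!×2!×1!×5!×1!×3! = 34560
prefactor² = (2J+1)×Δ×N² = 320/7
  k=0: +1/(0!×4!×2!×1!×0!×1!) = 1/48
  k=1: −1/(1!×3!×1!×0!×1!×2!) = -1/12
Σ = -1/16  ⇒  CG² = 320/7×(-1/16)² = 5/28
CG = −√(5/28) = -0.422577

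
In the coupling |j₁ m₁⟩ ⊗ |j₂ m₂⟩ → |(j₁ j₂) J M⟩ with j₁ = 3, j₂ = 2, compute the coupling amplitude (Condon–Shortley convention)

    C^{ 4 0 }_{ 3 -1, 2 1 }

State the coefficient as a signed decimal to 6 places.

−√(5/14) = -0.597614

triangle: 1!*5!*3!/10! = 720/3628800
(j±m)!: 2!*4!*3!*1!*4!*4! = 165888
prefactor² = (2J+1)*Δ*N² = 10368/35
  k=0: +1/(0!*1!*4!*3!*1!*0!) = 1/144
  k=1: −1/(1!*0!*3!*2!*2!*1!) = -1/24
Σ = -5/144  ⇒  CG² = 10368/35*(-5/144)² = 5/14
CG = −√(5/14) = -0.597614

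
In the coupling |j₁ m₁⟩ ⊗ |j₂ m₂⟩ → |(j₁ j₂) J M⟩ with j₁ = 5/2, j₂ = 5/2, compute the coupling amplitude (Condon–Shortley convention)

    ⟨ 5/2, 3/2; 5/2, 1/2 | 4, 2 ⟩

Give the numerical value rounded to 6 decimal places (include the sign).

triangle: 1!×4!×4!/10! = 576/3628800
(j±m)!: 4!×1!×3!×2!×6!×2! = 414720
prefactor² = (2J+1)×Δ×N² = 20736/35
  k=0: +1/(0!×1!×1!×3!×3!×1!) = 1/36
  k=1: −1/(1!×0!×0!×2!×4!×2!) = -1/96
Σ = 5/288  ⇒  CG² = 20736/35×5/288² = 5/28
CG = +√(5/28) = +0.422577

+0.422577  (= +√(5/28))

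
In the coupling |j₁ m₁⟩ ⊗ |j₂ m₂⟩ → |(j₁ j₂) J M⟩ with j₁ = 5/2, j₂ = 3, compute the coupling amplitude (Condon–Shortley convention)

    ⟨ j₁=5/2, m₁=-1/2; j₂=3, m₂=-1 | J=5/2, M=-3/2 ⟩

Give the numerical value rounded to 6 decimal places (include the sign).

triangle: 3!*2!*3!/9! = 72/362880
(j±m)!: 2!*3!*2!*4!*1!*4! = 13824
prefactor² = (2J+1)*Δ*N² = 576/35
  k=1: −1/(1!*2!*2!*1!*0!*2!) = -1/8
  k=2: +1/(2!*1!*1!*0!*1!*3!) = 1/12
Σ = -1/24  ⇒  CG² = 576/35*(-1/24)² = 1/35
CG = −√(1/35) = -0.169031

−√(1/35) ≈ -0.169031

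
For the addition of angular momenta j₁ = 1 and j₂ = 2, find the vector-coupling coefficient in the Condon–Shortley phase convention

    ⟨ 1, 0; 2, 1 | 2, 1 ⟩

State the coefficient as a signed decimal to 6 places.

√[5·1!1!3!/6! · 1!1!3!1!3!1!] = √(3/2)
  +(−1)^0/∏(0,1,1,3,0,0)! = 1/6  (running 1/6)
  +(−1)^1/∏(1,0,0,2,1,1)! = -1/2  (running -1/3)
⟨..|..⟩ = √(3/2)·(-1/3) = -0.408248

-0.408248  (= −√(1/6))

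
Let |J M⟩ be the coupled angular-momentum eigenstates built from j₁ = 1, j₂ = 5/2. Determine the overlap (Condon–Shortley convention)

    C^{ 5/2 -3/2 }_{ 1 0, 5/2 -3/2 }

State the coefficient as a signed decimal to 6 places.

√[6·1!1!4!/7! · 1!1!1!4!1!4!] = √(576/35)
  +(−1)^0/∏(0,1,1,1,0,3)! = 1/6  (running 1/6)
  +(−1)^1/∏(1,0,0,0,1,4)! = -1/24  (running 1/8)
⟨..|..⟩ = √(576/35)·(1/8) = +0.507093

+0.507093  (= +√(9/35))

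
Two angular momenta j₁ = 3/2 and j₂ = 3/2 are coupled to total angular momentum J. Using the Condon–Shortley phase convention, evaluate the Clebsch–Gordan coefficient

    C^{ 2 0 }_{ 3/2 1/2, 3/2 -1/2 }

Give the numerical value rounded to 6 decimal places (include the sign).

√[5·1!2!2!/6! · 2!1!1!2!2!2!] = √(4/9)
  +(−1)^0/∏(0,1,1,1,1,1)! = 1  (running 1)
  +(−1)^1/∏(1,0,0,0,2,2)! = -1/4  (running 3/4)
⟨..|..⟩ = √(4/9)·(3/4) = +0.500000

+0.500000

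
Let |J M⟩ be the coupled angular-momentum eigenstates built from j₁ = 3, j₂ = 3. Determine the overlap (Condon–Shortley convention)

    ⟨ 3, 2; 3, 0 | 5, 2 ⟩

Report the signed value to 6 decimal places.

√[11·1!5!5!/12! · 5!1!3!3!7!3!] = √(43200)
  +(−1)^0/∏(0,1,1,3,4,2)! = 1/288  (running 1/288)
  +(−1)^1/∏(1,0,0,2,5,3)! = -1/1440  (running 1/360)
⟨..|..⟩ = √(43200)·(1/360) = +0.577350

+0.577350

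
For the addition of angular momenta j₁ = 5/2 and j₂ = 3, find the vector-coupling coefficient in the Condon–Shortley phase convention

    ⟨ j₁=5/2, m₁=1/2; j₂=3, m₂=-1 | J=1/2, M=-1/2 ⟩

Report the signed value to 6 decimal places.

+0.436436

√[2·5!0!1!/7! · 3!2!2!4!0!1!] = √(192/7)
  +(−1)^2/∏(2,3,0,0,0,1)! = 1/12  (running 1/12)
⟨..|..⟩ = √(192/7)·(1/12) = +0.436436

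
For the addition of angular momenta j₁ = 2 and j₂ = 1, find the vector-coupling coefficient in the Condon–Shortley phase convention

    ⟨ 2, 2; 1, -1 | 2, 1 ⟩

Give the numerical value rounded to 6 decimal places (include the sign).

+√(1/3) = +0.577350

√[5·1!3!1!/6! · 4!0!0!2!3!1!] = √(12)
  +(−1)^0/∏(0,1,0,0,3,1)! = 1/6  (running 1/6)
⟨..|..⟩ = √(12)·(1/6) = +0.577350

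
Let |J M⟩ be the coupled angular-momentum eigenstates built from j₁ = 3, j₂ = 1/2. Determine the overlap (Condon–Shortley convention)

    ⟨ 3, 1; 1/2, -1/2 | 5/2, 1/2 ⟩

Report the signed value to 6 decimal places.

+√(4/7) ≈ +0.755929

j₁+j₂−J=1  J+j₁−j₂=5  J−j₁+j₂=0  j₁+j₂+J+1=7
(j₁±m₁, j₂±m₂, J±M) = (4,2,0,1,3,2)
P² = 576/7
sum k=0..0:
  [0] +1/12 = 1/12
S = 1/12
C² = P²·S² = 4/7 ; C = +0.755929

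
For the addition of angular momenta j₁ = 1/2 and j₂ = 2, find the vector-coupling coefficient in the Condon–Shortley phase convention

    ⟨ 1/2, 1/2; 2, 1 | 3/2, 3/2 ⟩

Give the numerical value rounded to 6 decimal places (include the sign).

+0.447214  (= +√(1/5))

√[4·1!0!3!/5! · 1!0!3!1!3!0!] = √(36/5)
  +(−1)^0/∏(0,1,0,3,0,0)! = 1/6  (running 1/6)
⟨..|..⟩ = √(36/5)·(1/6) = +0.447214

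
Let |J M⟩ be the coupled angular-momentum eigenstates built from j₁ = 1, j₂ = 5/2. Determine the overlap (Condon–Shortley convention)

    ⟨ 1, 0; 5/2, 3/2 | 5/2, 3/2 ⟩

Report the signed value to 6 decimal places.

√[6·1!1!4!/7! · 1!1!4!1!4!1!] = √(576/35)
  +(−1)^0/∏(0,1,1,4,0,0)! = 1/24  (running 1/24)
  +(−1)^1/∏(1,0,0,3,1,1)! = -1/6  (running -1/8)
⟨..|..⟩ = √(576/35)·(-1/8) = -0.507093

−√(9/35) ≈ -0.507093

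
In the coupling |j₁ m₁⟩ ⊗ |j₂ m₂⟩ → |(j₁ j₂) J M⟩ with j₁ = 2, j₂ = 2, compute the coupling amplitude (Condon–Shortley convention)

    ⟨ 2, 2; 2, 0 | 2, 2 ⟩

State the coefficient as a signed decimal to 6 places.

j₁+j₂−J=2  J+j₁−j₂=2  J−j₁+j₂=2  j₁+j₂+J+1=7
(j₁±m₁, j₂±m₂, J±M) = (4,0,2,2,4,0)
P² = 128/7
sum k=0..0:
  [0] +1/8 = 1/8
S = 1/8
C² = P²·S² = 2/7 ; C = +0.534522

+√(2/7) ≈ +0.534522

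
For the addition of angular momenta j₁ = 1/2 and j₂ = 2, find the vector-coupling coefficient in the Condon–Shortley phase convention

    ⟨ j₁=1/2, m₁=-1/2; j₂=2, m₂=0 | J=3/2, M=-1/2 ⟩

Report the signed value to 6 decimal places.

triangle: 1!×0!×3!/5! = 6/120
(j±m)!: 0!×1!×2!×2!×1!×2! = 8
prefactor² = (2J+1)×Δ×N² = 8/5
  k=1: −1/(1!×0!×0!×1!×0!×2!) = -1/2
Σ = -1/2  ⇒  CG² = 8/5×(-1/2)² = 2/5
CG = −√(2/5) = -0.632456

-0.632456  (= −√(2/5))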